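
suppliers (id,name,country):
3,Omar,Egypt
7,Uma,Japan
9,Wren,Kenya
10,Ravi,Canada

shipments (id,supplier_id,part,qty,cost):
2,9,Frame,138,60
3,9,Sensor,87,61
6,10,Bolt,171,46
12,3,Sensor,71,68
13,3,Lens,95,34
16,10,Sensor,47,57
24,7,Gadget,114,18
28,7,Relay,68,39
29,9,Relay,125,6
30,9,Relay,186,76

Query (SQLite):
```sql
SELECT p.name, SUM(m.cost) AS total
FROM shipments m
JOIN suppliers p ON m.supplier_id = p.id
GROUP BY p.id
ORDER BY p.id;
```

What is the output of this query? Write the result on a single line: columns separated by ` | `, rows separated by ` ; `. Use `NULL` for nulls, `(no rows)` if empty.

Omar | 102 ; Uma | 57 ; Wren | 203 ; Ravi | 103

Join each shipments row to its suppliers via supplier_id.
Group joined rows by suppliers.id; compute SUM(m.cost) per group.
  3: ids {12, 13} → SUM(m.cost)=102
  7: ids {24, 28} → SUM(m.cost)=57
  9: ids {2, 3, 29, 30} → SUM(m.cost)=203
  10: ids {6, 16} → SUM(m.cost)=103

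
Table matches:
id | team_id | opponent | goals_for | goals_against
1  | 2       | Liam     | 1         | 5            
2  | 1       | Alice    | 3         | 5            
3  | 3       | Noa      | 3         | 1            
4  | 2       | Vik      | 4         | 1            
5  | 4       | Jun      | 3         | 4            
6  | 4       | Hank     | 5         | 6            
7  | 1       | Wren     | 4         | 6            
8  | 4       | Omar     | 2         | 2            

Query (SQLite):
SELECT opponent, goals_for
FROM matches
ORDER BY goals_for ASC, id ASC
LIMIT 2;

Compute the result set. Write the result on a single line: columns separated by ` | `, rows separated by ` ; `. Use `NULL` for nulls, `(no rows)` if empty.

Sort by goals_for asc, tiebreak id asc: (1, id=1), (2, id=8), (3, id=2), (3, id=3), (3, id=5) …. Take first 2.

Liam | 1 ; Omar | 2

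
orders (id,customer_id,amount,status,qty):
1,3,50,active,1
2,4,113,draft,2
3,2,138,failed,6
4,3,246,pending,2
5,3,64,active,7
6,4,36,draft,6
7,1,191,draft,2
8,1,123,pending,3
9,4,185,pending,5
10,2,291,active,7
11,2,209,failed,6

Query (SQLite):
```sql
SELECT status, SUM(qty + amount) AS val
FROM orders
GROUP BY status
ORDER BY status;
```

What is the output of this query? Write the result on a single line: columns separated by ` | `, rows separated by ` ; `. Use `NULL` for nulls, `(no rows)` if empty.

active | 420 ; draft | 350 ; failed | 359 ; pending | 564

For each row compute qty + amount.
Group by status; take SUM of the expression per group.
  active: ids {1, 5, 10} → SUM(qty + amount)=420
  draft: ids {2, 6, 7} → SUM(qty + amount)=350
  failed: ids {3, 11} → SUM(qty + amount)=359
  pending: ids {4, 8, 9} → SUM(qty + amount)=564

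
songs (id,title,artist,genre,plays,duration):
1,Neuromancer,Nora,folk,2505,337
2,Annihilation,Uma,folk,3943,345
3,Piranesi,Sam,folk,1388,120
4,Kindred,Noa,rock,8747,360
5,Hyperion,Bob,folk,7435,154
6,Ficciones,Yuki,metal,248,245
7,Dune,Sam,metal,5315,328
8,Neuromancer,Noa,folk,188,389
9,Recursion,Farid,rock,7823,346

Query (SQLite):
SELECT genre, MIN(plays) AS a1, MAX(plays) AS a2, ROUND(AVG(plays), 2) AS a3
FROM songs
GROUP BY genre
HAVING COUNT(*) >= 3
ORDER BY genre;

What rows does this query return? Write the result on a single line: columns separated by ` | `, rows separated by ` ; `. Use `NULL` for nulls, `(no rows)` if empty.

Group songs by genre.
Per group compute: MIN(plays), MAX(plays), ROUND(AVG(plays), 2).
HAVING: drop groups with fewer than 3 rows.
  folk: ids {1, 2, 3, 5, 8} → MIN(plays)=188, MAX(plays)=7435, ROUND(AVG(plays), 2)=3091.8
  metal: ids {6, 7} → MIN(plays)=248, MAX(plays)=5315, ROUND(AVG(plays), 2)=2781.5
  rock: ids {4, 9} → MIN(plays)=7823, MAX(plays)=8747, ROUND(AVG(plays), 2)=8285

folk | 188 | 7435 | 3091.8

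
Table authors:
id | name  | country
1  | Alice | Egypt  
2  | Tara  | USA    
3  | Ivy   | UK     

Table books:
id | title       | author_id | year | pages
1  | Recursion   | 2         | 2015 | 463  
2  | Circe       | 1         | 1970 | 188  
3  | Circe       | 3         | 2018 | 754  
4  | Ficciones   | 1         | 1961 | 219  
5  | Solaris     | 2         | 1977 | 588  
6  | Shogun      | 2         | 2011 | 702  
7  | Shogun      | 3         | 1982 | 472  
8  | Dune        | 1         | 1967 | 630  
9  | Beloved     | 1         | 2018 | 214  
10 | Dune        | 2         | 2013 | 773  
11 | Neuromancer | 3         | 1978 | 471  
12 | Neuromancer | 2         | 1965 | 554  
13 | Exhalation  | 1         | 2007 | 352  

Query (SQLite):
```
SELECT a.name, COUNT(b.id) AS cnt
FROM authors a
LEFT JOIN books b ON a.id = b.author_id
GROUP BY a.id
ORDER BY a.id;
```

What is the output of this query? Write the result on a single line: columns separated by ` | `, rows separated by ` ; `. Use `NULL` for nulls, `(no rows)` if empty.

LEFT JOIN keeps every authors row; unmatched ones get NULL for books columns.
Group by authors.id and compute COUNT(b.id). COUNT(col) of an all-NULL group is 0.
  1: ids {2, 4, 8, 9, 13} → COUNT(b.id)=5
  2: ids {1, 5, 6, 10, 12} → COUNT(b.id)=5
  3: ids {3, 7, 11} → COUNT(b.id)=3

Alice | 5 ; Tara | 5 ; Ivy | 3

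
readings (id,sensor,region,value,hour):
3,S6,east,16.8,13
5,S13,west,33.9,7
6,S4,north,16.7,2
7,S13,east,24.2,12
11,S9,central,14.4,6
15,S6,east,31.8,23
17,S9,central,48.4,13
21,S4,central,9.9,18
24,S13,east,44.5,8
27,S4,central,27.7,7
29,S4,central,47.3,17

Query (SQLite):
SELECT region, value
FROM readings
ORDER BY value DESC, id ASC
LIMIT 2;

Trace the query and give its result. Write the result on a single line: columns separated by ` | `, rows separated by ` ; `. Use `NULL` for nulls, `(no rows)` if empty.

central | 48.4 ; central | 47.3

Sort by value desc, tiebreak id asc: (48.4, id=17), (47.3, id=29), (44.5, id=24), (33.9, id=5), (31.8, id=15) …. Take first 2.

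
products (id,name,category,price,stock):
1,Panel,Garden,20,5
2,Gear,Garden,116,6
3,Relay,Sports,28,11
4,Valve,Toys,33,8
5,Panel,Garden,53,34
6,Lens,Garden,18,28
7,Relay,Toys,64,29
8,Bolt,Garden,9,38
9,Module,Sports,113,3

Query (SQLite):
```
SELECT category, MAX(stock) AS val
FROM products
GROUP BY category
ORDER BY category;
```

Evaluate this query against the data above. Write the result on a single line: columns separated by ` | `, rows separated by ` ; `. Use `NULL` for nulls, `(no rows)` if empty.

Garden | 38 ; Sports | 11 ; Toys | 29

Partition products by category; compute MAX(stock) within each group.
  Garden: ids {1, 2, 5, 6, 8} → MAX(stock)=38
  Sports: ids {3, 9} → MAX(stock)=11
  Toys: ids {4, 7} → MAX(stock)=29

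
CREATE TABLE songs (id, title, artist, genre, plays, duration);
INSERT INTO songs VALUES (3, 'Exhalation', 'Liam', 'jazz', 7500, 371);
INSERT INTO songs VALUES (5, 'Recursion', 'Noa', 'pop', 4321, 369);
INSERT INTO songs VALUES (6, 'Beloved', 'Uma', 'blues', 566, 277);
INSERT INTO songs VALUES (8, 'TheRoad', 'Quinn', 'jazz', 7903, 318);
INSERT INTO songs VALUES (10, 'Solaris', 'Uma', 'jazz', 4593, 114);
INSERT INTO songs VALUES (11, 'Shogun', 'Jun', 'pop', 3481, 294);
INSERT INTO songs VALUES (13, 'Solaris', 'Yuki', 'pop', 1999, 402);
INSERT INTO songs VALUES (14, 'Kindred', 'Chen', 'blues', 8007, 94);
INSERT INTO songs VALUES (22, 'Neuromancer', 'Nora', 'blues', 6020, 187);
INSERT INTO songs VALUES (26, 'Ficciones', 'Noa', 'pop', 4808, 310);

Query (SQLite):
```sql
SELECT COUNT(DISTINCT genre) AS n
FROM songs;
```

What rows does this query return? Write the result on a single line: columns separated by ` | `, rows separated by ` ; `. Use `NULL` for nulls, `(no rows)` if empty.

Count distinct non-NULL genre values.

3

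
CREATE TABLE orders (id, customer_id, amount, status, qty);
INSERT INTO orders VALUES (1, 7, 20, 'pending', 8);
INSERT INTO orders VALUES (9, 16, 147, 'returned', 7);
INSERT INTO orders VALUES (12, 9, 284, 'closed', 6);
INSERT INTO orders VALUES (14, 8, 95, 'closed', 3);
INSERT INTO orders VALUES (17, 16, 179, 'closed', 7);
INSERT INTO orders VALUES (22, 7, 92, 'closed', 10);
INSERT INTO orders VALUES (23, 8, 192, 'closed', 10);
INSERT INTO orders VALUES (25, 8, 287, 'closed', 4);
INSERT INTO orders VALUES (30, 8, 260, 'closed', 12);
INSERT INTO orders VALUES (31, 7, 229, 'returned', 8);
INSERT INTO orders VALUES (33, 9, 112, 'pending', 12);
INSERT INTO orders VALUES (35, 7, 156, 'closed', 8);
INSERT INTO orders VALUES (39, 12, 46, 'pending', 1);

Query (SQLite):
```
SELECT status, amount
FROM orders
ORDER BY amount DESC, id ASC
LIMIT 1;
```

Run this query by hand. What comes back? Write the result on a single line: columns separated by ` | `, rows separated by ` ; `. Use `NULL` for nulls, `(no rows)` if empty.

closed | 287

Sort by amount desc, tiebreak id asc: (287, id=25), (284, id=12), (260, id=30), (229, id=31) …. Take first 1.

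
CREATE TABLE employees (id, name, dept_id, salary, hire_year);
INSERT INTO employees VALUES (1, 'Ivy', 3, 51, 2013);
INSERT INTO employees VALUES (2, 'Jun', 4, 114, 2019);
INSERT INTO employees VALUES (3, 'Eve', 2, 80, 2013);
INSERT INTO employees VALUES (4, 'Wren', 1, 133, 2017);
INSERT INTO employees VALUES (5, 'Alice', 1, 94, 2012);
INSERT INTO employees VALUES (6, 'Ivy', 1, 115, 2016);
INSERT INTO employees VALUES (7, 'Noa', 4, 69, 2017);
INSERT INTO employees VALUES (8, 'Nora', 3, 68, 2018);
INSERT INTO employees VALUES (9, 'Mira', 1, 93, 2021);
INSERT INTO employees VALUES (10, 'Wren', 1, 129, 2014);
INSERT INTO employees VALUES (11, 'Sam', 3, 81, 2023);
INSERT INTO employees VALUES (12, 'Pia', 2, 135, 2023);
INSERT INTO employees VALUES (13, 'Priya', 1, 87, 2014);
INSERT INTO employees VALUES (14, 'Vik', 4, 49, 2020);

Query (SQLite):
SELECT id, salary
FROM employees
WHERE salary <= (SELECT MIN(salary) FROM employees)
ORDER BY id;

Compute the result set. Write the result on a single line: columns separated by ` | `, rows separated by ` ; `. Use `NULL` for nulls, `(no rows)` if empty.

Scalar subquery: MIN(salary) over all employees rows = 49.
Keep rows where salary <= that value.

14 | 49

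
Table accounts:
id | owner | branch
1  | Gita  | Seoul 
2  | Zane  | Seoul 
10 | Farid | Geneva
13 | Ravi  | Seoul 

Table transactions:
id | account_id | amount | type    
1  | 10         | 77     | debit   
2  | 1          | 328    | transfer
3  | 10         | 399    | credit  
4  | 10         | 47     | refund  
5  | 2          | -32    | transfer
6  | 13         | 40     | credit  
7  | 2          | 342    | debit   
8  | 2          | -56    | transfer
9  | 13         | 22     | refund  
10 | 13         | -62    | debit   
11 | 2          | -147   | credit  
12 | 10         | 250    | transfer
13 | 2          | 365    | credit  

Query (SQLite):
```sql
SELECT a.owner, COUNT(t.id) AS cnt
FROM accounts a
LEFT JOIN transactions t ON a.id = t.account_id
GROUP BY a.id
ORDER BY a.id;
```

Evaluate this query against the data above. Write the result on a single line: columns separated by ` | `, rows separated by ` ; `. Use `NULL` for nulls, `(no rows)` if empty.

Gita | 1 ; Zane | 5 ; Farid | 4 ; Ravi | 3

LEFT JOIN keeps every accounts row; unmatched ones get NULL for transactions columns.
Group by accounts.id and compute COUNT(t.id). COUNT(col) of an all-NULL group is 0.
  1: ids {2} → COUNT(t.id)=1
  2: ids {5, 7, 8, 11, 13} → COUNT(t.id)=5
  10: ids {1, 3, 4, 12} → COUNT(t.id)=4
  13: ids {6, 9, 10} → COUNT(t.id)=3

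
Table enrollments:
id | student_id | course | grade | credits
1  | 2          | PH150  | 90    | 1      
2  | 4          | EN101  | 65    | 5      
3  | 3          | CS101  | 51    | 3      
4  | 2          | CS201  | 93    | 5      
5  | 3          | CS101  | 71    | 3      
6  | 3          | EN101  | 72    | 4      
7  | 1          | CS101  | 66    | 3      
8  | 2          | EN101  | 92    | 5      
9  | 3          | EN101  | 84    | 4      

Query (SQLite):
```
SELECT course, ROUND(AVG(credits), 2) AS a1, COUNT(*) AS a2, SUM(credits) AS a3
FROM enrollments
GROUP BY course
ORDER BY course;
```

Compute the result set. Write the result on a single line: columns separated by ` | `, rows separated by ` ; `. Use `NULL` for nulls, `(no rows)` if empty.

Group enrollments by course.
Per group compute: ROUND(AVG(credits), 2), COUNT(*), SUM(credits).
  CS101: ids {3, 5, 7} → ROUND(AVG(credits), 2)=3, COUNT(*)=3, SUM(credits)=9
  CS201: ids {4} → ROUND(AVG(credits), 2)=5, COUNT(*)=1, SUM(credits)=5
  EN101: ids {2, 6, 8, 9} → ROUND(AVG(credits), 2)=4.5, COUNT(*)=4, SUM(credits)=18
  PH150: ids {1} → ROUND(AVG(credits), 2)=1, COUNT(*)=1, SUM(credits)=1

CS101 | 3 | 3 | 9 ; CS201 | 5 | 1 | 5 ; EN101 | 4.5 | 4 | 18 ; PH150 | 1 | 1 | 1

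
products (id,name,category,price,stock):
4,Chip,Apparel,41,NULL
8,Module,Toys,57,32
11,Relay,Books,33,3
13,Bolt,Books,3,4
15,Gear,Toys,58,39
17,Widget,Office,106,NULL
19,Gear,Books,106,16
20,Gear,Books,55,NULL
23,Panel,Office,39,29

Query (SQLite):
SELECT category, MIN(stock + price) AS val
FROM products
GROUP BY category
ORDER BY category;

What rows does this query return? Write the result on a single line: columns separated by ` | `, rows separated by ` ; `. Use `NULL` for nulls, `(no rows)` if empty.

Apparel | NULL ; Books | 7 ; Office | 68 ; Toys | 89

For each row compute stock + price.
Group by category; take MIN of the expression per group.
  Apparel: ids {4} → MIN(stock + price)=NULL
  Books: ids {11, 13, 19, 20} → MIN(stock + price)=7
  Office: ids {17, 23} → MIN(stock + price)=68
  Toys: ids {8, 15} → MIN(stock + price)=89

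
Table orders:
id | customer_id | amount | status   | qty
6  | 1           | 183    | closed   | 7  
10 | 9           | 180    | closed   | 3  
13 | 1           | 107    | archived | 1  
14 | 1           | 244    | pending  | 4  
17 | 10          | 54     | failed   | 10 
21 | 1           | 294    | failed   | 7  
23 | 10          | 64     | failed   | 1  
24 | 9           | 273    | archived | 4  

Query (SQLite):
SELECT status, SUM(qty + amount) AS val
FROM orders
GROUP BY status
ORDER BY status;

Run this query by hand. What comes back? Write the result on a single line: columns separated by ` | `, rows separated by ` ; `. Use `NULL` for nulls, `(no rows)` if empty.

For each row compute qty + amount.
Group by status; take SUM of the expression per group.
  archived: ids {13, 24} → SUM(qty + amount)=385
  closed: ids {6, 10} → SUM(qty + amount)=373
  failed: ids {17, 21, 23} → SUM(qty + amount)=430
  pending: ids {14} → SUM(qty + amount)=248

archived | 385 ; closed | 373 ; failed | 430 ; pending | 248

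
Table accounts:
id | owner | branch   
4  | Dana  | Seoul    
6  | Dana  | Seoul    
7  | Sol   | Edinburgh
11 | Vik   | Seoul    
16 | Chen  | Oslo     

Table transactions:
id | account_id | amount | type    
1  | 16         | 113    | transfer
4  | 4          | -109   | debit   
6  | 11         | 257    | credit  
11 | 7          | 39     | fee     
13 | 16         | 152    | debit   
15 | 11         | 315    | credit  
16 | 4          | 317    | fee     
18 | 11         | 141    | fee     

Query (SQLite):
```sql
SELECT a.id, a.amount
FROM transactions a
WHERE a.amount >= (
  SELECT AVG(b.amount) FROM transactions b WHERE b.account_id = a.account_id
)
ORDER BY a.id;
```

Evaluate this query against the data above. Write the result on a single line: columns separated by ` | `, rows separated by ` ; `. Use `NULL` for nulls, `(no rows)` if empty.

For each transactions row a, compute AVG(amount) over rows sharing a.account_id.
Keep row a if a.amount >= that per-group AVG.
  account_id=4: AVG(amount) = 104.0
  account_id=7: AVG(amount) = 39.0
  account_id=11: AVG(amount) = 237.666667
  account_id=16: AVG(amount) = 132.5

6 | 257 ; 11 | 39 ; 13 | 152 ; 15 | 315 ; 16 | 317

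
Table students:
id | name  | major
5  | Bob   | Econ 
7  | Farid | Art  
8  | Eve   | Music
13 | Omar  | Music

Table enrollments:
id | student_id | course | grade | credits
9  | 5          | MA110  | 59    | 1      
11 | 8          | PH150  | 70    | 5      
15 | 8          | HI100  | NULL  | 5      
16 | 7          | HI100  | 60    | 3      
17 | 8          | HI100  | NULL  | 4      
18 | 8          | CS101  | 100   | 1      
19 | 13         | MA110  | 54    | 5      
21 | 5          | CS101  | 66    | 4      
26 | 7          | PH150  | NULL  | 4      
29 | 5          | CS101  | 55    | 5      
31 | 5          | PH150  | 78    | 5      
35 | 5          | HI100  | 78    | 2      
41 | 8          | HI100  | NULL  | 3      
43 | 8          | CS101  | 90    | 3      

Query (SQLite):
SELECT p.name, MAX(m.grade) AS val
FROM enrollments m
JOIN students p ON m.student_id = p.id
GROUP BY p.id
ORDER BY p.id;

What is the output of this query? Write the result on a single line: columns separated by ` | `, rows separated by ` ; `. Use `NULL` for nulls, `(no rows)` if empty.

Bob | 78 ; Farid | 60 ; Eve | 100 ; Omar | 54

Join each enrollments row to its students via student_id.
Group joined rows by students.id; compute MAX(m.grade) per group.
  5: ids {9, 21, 29, 31, 35} → MAX(m.grade)=78
  7: ids {16, 26} → MAX(m.grade)=60
  8: ids {11, 15, 17, 18, 41, 43} → MAX(m.grade)=100
  13: ids {19} → MAX(m.grade)=54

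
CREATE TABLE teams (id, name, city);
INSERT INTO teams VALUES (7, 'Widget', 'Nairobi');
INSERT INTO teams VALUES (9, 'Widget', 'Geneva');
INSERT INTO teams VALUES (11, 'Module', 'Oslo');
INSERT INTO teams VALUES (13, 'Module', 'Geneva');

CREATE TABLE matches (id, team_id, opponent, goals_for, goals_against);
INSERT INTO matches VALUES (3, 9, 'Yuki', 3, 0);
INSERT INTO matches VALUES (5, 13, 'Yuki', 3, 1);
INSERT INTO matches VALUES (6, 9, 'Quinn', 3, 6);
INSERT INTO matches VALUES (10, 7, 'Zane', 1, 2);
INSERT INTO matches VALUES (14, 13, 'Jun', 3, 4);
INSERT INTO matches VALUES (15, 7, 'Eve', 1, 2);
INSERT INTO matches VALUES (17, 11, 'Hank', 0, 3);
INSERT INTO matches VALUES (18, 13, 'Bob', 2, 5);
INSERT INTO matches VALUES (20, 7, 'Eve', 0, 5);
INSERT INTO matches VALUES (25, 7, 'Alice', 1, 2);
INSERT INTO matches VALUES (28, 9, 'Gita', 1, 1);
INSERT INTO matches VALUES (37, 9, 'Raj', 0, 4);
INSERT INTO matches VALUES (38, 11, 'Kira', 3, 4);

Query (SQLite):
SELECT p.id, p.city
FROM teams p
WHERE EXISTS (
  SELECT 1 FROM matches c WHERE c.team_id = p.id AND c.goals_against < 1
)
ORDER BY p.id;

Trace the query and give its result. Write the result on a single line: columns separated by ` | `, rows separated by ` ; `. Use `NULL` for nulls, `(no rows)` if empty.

9 | Geneva

For each teams row, check whether any matches with matching team_id has goals_against < 1.
Keep rows where that is true.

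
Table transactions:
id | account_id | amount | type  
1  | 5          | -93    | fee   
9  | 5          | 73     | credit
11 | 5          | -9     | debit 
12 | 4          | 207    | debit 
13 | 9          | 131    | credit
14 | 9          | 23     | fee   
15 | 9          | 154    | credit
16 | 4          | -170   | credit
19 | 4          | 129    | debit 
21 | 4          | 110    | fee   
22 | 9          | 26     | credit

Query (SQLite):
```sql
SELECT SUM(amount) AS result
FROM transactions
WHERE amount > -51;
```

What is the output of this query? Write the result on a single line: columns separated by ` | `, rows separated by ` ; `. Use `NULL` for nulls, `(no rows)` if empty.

844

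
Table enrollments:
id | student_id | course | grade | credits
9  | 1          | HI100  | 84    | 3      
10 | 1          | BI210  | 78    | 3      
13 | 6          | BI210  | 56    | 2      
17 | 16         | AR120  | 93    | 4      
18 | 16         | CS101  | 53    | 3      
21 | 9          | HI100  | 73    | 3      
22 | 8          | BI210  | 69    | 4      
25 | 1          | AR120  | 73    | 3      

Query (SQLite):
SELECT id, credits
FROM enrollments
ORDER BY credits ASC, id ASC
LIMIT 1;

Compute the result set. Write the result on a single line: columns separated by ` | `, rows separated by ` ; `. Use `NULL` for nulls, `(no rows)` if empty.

Sort by credits asc, tiebreak id asc: (2, id=13), (3, id=9), (3, id=10), (3, id=18) …. Take first 1.

13 | 2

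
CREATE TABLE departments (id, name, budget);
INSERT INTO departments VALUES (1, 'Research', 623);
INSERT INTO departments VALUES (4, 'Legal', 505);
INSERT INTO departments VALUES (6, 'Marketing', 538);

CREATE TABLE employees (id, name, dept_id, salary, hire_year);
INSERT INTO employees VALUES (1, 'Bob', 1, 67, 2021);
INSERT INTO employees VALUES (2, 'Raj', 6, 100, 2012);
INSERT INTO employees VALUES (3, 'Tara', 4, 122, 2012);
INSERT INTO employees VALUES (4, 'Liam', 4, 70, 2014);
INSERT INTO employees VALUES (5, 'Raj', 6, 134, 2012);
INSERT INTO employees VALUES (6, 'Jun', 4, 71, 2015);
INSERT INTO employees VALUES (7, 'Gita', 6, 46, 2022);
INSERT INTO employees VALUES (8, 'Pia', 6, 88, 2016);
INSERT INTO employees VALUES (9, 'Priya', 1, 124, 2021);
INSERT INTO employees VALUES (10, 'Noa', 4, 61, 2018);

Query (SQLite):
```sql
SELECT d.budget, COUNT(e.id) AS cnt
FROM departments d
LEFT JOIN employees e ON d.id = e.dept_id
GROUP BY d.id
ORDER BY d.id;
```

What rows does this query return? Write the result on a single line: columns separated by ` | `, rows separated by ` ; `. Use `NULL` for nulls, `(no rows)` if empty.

623 | 2 ; 505 | 4 ; 538 | 4

LEFT JOIN keeps every departments row; unmatched ones get NULL for employees columns.
Group by departments.id and compute COUNT(e.id). COUNT(col) of an all-NULL group is 0.
  1: ids {1, 9} → COUNT(e.id)=2
  4: ids {3, 4, 6, 10} → COUNT(e.id)=4
  6: ids {2, 5, 7, 8} → COUNT(e.id)=4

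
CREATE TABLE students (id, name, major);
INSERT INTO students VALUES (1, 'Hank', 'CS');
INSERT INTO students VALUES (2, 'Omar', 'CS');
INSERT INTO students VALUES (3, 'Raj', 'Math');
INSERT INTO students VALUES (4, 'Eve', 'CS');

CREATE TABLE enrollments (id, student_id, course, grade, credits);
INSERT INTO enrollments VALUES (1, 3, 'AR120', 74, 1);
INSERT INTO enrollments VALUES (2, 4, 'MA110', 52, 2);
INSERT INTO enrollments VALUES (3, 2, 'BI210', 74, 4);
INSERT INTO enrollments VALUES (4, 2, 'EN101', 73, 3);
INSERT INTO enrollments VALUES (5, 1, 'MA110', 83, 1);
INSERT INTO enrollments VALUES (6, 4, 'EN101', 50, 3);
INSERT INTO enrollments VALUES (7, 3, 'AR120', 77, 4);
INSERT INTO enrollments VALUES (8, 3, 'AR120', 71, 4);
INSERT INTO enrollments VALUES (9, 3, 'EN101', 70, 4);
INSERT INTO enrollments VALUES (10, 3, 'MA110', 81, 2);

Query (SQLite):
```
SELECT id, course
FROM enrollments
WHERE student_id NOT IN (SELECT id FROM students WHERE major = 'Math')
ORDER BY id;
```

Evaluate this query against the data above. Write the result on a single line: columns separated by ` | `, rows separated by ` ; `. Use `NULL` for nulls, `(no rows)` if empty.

Inner query: students.id where major = 'Math'.
Outer: keep enrollments rows whose student_id is not in that set.
Inner query → {3}

2 | MA110 ; 3 | BI210 ; 4 | EN101 ; 5 | MA110 ; 6 | EN101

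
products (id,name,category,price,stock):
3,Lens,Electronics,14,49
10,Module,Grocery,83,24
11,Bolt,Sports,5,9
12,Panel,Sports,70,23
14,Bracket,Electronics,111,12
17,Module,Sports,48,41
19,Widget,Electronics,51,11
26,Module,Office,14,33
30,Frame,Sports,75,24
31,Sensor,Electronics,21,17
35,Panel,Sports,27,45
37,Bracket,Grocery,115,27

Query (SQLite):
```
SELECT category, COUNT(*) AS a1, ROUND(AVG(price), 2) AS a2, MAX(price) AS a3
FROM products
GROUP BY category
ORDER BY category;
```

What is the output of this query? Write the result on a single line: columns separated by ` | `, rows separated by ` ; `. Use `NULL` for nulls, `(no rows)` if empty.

Electronics | 4 | 49.25 | 111 ; Grocery | 2 | 99 | 115 ; Office | 1 | 14 | 14 ; Sports | 5 | 45 | 75

Group products by category.
Per group compute: COUNT(*), ROUND(AVG(price), 2), MAX(price).
  Electronics: ids {3, 14, 19, 31} → COUNT(*)=4, ROUND(AVG(price), 2)=49.25, MAX(price)=111
  Grocery: ids {10, 37} → COUNT(*)=2, ROUND(AVG(price), 2)=99, MAX(price)=115
  Office: ids {26} → COUNT(*)=1, ROUND(AVG(price), 2)=14, MAX(price)=14
  Sports: ids {11, 12, 17, 30, 35} → COUNT(*)=5, ROUND(AVG(price), 2)=45, MAX(price)=75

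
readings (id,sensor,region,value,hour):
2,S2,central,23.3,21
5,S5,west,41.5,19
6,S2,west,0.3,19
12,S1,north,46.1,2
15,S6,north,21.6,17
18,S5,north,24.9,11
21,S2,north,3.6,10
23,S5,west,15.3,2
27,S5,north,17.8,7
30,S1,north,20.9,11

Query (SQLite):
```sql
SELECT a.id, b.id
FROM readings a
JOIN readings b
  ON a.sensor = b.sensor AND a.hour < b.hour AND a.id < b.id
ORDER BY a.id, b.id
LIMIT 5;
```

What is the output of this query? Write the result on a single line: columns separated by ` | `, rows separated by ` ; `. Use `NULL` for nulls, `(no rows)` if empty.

12 | 30 ; 23 | 27

Pairs (a,b) with same sensor, a.hour < b.hour, a.id < b.id.
sensor groups: S1:{12,30} S2:{2,6,21} S5:{5,18,23,27} S6:{15}
Ordered by (a.id, b.id); first 5.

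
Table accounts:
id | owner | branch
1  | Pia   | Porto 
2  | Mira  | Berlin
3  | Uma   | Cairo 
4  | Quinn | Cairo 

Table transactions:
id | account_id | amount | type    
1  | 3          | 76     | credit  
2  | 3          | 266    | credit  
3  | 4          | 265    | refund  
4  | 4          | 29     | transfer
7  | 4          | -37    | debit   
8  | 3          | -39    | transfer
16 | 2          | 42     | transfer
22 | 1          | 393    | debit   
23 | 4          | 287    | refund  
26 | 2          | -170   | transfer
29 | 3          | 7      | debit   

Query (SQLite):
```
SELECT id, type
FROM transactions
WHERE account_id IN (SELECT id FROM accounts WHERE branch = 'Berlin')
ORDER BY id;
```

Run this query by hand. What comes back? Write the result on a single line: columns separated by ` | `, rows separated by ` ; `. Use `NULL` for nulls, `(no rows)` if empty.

16 | transfer ; 26 | transfer

Inner query: accounts.id where branch = 'Berlin'.
Outer: keep transactions rows whose account_id is in that set.
Inner query → {2}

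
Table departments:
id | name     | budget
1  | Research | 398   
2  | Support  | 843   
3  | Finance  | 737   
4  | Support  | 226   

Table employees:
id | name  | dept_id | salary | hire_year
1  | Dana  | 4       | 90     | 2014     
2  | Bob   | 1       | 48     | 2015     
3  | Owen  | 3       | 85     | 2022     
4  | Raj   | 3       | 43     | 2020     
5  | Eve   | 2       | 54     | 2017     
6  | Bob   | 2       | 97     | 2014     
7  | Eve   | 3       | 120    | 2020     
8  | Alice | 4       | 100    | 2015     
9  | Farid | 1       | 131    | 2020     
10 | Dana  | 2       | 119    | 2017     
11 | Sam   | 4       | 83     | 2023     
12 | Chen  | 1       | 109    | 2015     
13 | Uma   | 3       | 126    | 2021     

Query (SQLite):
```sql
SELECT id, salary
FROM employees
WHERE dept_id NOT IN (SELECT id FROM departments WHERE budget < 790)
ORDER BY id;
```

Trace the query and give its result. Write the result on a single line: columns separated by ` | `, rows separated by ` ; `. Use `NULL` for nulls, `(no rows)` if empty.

Inner query: departments.id where budget < 790.
Outer: keep employees rows whose dept_id is not in that set.
Inner query → {1, 3, 4}

5 | 54 ; 6 | 97 ; 10 | 119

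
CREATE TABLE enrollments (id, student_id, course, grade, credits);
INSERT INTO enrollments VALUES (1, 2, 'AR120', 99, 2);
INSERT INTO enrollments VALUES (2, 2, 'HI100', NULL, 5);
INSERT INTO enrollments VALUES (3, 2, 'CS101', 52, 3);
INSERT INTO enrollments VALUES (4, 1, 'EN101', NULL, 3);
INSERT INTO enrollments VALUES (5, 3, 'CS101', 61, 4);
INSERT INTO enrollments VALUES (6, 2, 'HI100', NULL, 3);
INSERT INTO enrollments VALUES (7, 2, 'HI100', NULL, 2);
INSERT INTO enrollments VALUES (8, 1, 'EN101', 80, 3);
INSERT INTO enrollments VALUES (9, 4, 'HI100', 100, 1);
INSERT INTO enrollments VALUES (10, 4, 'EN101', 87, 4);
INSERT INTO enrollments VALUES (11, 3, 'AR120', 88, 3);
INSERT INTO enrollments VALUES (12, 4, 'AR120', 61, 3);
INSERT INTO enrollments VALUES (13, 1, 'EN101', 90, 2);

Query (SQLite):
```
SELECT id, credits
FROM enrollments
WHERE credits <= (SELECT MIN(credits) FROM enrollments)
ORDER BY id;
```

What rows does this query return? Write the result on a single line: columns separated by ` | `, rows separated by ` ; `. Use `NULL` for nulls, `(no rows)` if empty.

9 | 1

Scalar subquery: MIN(credits) over all enrollments rows = 1.
Keep rows where credits <= that value.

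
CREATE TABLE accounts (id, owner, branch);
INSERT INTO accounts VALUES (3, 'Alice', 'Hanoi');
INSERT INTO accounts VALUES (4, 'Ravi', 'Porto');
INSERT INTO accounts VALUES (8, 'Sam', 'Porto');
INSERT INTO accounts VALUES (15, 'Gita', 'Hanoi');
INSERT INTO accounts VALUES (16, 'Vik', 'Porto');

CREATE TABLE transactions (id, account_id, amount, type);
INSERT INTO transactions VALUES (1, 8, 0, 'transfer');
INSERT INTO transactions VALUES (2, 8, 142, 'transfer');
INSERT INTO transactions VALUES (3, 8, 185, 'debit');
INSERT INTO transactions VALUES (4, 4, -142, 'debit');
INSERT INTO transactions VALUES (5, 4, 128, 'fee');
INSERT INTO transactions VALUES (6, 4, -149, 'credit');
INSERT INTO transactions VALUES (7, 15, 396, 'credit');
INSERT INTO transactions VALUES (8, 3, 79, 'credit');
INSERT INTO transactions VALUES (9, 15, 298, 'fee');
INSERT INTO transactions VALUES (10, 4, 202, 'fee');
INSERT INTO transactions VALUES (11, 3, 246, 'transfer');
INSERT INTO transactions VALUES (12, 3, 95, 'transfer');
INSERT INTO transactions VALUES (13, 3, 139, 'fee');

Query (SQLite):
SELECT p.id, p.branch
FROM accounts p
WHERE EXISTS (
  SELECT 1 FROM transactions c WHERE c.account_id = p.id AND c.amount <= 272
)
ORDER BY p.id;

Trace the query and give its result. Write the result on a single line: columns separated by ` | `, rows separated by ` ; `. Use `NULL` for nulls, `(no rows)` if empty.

For each accounts row, check whether any transactions with matching account_id has amount <= 272.
Keep rows where that is true.

3 | Hanoi ; 4 | Porto ; 8 | Porto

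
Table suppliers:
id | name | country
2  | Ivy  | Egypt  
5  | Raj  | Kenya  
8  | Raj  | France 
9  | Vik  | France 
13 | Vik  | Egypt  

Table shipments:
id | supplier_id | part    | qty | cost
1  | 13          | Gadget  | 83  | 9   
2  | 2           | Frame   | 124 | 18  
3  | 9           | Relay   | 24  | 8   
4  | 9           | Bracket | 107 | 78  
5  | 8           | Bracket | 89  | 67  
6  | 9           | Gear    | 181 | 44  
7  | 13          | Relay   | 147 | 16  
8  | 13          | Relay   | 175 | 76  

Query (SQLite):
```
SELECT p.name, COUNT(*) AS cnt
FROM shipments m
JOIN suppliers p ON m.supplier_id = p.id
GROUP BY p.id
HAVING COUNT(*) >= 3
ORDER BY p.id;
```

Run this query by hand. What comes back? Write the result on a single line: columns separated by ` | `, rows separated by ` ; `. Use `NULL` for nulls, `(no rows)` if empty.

Join each shipments row to its suppliers via supplier_id.
Group joined rows by suppliers.id; compute COUNT(*) per group.
HAVING: keep groups with count ≥ 3.
  2: ids {2} → COUNT(*)=1
  8: ids {5} → COUNT(*)=1
  9: ids {3, 4, 6} → COUNT(*)=3
  13: ids {1, 7, 8} → COUNT(*)=3

Vik | 3 ; Vik | 3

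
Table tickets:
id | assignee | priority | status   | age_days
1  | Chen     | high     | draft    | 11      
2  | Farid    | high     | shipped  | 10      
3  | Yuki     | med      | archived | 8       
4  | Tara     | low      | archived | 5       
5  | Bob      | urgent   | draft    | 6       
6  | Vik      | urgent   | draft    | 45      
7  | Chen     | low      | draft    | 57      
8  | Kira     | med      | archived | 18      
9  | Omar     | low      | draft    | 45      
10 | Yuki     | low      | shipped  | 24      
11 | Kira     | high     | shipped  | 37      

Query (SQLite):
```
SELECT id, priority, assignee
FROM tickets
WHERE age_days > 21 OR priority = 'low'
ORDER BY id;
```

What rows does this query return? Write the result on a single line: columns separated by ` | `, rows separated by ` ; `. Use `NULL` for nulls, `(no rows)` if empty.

4 | low | Tara ; 6 | urgent | Vik ; 7 | low | Chen ; 9 | low | Omar ; 10 | low | Yuki ; 11 | high | Kira

age_days > 21: ids {6, 7, 9, 10, 11}
priority = 'low': ids {4, 7, 9, 10}
Combine with OR.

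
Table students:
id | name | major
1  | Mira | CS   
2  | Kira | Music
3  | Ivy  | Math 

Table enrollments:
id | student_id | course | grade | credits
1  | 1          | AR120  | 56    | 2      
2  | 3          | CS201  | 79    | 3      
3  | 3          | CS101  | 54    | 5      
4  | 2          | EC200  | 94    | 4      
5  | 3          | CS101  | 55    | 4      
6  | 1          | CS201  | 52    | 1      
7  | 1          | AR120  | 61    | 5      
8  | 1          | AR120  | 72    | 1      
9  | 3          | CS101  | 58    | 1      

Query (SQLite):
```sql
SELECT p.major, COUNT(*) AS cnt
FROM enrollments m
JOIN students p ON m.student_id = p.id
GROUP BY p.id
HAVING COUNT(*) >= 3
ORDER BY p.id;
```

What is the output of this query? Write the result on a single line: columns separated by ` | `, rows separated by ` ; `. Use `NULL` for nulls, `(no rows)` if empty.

Join each enrollments row to its students via student_id.
Group joined rows by students.id; compute COUNT(*) per group.
HAVING: keep groups with count ≥ 3.
  1: ids {1, 6, 7, 8} → COUNT(*)=4
  2: ids {4} → COUNT(*)=1
  3: ids {2, 3, 5, 9} → COUNT(*)=4

CS | 4 ; Math | 4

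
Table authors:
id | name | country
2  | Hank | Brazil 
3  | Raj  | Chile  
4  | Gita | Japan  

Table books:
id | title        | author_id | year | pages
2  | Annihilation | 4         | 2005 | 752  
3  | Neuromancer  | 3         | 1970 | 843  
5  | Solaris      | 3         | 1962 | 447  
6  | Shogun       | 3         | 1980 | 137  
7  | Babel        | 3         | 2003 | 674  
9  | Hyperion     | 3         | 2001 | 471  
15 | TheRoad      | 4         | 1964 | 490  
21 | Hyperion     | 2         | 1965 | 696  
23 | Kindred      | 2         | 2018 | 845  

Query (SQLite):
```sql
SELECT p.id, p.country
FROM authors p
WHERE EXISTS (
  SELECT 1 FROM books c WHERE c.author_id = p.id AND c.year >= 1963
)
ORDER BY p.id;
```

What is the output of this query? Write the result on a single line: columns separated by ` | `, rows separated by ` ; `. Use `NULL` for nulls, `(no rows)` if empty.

2 | Brazil ; 3 | Chile ; 4 | Japan

For each authors row, check whether any books with matching author_id has year >= 1963.
Keep rows where that is true.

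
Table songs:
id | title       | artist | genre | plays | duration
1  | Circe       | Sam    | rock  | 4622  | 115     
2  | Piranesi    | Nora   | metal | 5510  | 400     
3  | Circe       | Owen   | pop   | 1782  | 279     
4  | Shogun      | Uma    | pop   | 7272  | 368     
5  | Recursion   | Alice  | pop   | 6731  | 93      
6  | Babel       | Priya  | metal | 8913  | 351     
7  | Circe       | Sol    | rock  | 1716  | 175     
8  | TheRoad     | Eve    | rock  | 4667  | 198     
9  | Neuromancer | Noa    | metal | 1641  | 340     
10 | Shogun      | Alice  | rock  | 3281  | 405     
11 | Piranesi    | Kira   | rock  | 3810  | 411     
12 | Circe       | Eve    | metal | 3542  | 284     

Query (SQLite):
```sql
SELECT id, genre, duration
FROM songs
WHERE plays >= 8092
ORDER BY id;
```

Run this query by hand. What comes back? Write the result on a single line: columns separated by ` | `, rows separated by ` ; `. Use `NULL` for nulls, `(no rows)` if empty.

6 | metal | 351

plays >= 8092: ids {6}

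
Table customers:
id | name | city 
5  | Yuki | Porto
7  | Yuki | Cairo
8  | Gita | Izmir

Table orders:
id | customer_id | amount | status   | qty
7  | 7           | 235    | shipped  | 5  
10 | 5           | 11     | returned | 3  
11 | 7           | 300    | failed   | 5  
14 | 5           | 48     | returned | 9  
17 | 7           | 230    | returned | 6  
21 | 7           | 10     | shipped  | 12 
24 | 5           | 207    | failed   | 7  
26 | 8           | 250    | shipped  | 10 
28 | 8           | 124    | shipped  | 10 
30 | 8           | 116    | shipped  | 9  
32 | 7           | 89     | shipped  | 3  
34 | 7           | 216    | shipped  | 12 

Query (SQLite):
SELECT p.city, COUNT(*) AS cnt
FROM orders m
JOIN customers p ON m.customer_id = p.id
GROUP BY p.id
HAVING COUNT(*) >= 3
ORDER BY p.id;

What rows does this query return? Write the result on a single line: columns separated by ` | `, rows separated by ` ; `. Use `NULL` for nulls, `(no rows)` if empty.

Join each orders row to its customers via customer_id.
Group joined rows by customers.id; compute COUNT(*) per group.
HAVING: keep groups with count ≥ 3.
  5: ids {10, 14, 24} → COUNT(*)=3
  7: ids {7, 11, 17, 21, 32, 34} → COUNT(*)=6
  8: ids {26, 28, 30} → COUNT(*)=3

Porto | 3 ; Cairo | 6 ; Izmir | 3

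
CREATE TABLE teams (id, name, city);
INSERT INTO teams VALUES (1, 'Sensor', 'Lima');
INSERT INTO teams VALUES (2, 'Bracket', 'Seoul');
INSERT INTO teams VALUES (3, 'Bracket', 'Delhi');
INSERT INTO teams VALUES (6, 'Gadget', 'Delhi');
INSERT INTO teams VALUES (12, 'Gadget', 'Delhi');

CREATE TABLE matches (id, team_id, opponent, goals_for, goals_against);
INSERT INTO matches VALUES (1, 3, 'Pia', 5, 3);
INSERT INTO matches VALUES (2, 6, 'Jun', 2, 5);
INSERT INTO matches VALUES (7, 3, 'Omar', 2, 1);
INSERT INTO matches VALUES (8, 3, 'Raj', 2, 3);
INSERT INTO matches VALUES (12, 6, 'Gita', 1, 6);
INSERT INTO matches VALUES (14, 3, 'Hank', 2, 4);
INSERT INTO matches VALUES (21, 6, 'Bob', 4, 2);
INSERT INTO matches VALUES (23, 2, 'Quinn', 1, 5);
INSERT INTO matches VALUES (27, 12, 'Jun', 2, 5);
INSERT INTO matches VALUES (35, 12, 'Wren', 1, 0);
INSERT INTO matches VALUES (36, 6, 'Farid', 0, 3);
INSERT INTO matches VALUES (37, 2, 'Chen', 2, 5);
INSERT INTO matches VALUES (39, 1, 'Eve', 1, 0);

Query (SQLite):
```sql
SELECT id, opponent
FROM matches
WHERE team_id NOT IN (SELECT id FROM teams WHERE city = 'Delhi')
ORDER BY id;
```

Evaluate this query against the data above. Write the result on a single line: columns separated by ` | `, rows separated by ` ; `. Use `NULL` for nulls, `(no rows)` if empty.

Inner query: teams.id where city = 'Delhi'.
Outer: keep matches rows whose team_id is not in that set.
Inner query → {3, 6, 12}

23 | Quinn ; 37 | Chen ; 39 | Eve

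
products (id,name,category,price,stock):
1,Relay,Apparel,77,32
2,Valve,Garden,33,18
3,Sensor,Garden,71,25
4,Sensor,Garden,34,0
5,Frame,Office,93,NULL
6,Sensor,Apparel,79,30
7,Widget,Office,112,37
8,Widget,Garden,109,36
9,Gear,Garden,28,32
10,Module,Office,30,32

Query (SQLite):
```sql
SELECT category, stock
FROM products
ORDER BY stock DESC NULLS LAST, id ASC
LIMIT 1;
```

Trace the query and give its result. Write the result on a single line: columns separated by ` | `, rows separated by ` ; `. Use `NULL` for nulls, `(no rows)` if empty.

Sort by stock desc, tiebreak id asc: (37, id=7), (36, id=8), (32, id=1), (32, id=9) …. Take first 1.
NULLS LAST: NULL stock rows go after all non-NULL rows (among themselves ordered by id asc).

Office | 37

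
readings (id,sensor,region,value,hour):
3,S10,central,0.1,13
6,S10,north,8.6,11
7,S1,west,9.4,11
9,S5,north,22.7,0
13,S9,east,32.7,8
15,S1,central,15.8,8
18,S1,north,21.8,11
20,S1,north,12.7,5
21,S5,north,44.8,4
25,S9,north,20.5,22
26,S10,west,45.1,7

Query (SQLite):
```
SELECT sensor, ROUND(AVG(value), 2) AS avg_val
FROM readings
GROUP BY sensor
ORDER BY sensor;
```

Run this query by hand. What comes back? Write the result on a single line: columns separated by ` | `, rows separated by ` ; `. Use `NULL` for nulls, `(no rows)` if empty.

S1 | 14.93 ; S10 | 17.93 ; S5 | 33.75 ; S9 | 26.6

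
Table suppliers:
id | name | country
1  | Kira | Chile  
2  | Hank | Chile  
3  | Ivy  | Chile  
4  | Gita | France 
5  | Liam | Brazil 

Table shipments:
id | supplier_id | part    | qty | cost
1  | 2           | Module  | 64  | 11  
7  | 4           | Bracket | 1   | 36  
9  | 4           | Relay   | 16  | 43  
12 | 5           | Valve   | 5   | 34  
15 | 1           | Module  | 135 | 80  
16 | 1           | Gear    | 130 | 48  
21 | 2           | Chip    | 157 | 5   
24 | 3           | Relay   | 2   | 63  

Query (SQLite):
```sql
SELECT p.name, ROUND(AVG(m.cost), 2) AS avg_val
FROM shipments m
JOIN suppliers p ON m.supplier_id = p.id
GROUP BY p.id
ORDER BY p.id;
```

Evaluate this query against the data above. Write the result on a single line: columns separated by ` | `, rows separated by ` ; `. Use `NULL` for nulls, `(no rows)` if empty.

Join each shipments row to its suppliers via supplier_id.
Group joined rows by suppliers.id; compute ROUND(AVG(m.cost), 2) per group.
  1: ids {15, 16} → ROUND(AVG(m.cost), 2)=64
  2: ids {1, 21} → ROUND(AVG(m.cost), 2)=8
  3: ids {24} → ROUND(AVG(m.cost), 2)=63
  4: ids {7, 9} → ROUND(AVG(m.cost), 2)=39.5
  5: ids {12} → ROUND(AVG(m.cost), 2)=34

Kira | 64 ; Hank | 8 ; Ivy | 63 ; Gita | 39.5 ; Liam | 34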